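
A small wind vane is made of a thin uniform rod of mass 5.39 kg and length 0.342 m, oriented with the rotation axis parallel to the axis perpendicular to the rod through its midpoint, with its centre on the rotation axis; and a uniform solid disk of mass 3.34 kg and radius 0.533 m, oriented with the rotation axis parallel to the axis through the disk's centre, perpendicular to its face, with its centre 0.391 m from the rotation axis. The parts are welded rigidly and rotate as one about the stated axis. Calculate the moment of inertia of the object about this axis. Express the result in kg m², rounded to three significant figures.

Thin rod: I_cm = (1/12)ML² = (1/12)(5.39)(0.342)² = 0.052536 kg m²; axis through the centre, so I = 0.052536 kg m².
Solid disk: I_cm = (1/2)MR² = (1/2)(3.34)(0.533)² = 0.47443 kg m²; centre at d = 0.391 m, so I = I_cm + Md² gives I = 0.47443 + (3.34)(0.391)² = 0.98505 kg m².
Total I = 0.052536 + 0.98505 = 1.0376 kg m².

1.04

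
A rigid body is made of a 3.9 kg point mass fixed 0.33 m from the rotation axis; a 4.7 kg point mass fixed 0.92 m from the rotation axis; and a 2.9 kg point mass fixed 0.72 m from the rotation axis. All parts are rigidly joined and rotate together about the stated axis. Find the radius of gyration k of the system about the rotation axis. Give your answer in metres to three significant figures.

0.717

Point mass: I_cm = 0; centre at d = 0.33 m, so I = I_cm + Md² gives I = 0 + (3.9)(0.33)² = 0.42471 kg·m².
Point mass: I_cm = 0; centre at d = 0.92 m, so I = I_cm + Md² gives I = 0 + (4.7)(0.92)² = 3.9781 kg·m².
Point mass: I_cm = 0; centre at d = 0.72 m, so I = I_cm + Md² gives I = 0 + (2.9)(0.72)² = 1.5034 kg·m².
Total I = 5.9062 kg·m²; total mass M = 11.5 kg.
k = √(I/M) = √(5.9062/11.5) = 0.71664 m.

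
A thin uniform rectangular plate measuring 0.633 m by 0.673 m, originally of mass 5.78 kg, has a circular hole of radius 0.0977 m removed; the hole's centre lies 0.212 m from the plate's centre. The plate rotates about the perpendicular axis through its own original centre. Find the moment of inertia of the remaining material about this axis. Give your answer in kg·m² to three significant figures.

0.391

Unpierced body about its centre: I₀ = (1/12)M(a²+b²) = (1/12)(5.78)[(0.633)² + (0.673)²] = 0.41116 kg·m².
The removed disk has mass m = M·πr²/(ab) = (5.78)·π(0.0977)²/(0.633·0.673) = 0.40686 kg (same uniform areal density).
Its moment of inertia about the rotation axis (parallel-axis theorem): I_hole = (1/2)mr² + md² = (1/2)(0.40686)(0.0977)² + (0.40686)(0.212)² = 0.020228 kg·m².
Treating the hole as negative mass, I = I₀ − I_hole = 0.41116 − 0.020228 = 0.39093 kg·m².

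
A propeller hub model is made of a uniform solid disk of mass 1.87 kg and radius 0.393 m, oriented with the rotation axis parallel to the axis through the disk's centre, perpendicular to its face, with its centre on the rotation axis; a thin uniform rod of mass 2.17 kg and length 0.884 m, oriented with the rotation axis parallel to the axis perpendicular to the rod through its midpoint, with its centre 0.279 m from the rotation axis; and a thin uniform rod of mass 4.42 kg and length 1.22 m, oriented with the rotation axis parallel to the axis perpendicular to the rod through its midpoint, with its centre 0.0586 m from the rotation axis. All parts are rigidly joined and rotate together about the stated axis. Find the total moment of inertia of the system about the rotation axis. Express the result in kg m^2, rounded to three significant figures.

Solid disk: I_cm = (1/2)MR² = (1/2)(1.87)(0.393)² = 0.14441 kg m^2; axis through the centre, so I = 0.14441 kg m^2.
Thin rod: I_cm = (1/12)ML² = (1/12)(2.17)(0.884)² = 0.14131 kg m^2; centre at d = 0.279 m, so I = I_cm + Md² gives I = 0.14131 + (2.17)(0.279)² = 0.31023 kg m^2.
Thin rod: I_cm = (1/12)ML² = (1/12)(4.42)(1.22)² = 0.54823 kg m^2; centre at d = 0.0586 m, so I = I_cm + Md² gives I = 0.54823 + (4.42)(0.0586)² = 0.56341 kg m^2.
Total I = 0.14441 + 0.31023 + 0.56341 = 1.018 kg m^2.

1.02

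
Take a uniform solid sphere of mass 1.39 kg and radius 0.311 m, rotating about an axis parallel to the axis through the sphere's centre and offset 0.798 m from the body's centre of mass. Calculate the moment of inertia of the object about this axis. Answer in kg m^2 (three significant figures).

I_cm = (2/5)MR² = (2/5)(1.39)(0.311)² = 0.053777 kg m^2; centre at d = 0.798 m, so the parallel axis theorem gives I = 0.053777 + (1.39)(0.798)² = 0.93893 kg m^2.

0.939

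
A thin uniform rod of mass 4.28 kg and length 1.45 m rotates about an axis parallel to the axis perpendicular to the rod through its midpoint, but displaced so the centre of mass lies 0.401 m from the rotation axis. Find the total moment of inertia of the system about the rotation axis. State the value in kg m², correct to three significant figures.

I_cm = (1/12)ML² = (1/12)(4.28)(1.45)² = 0.74989 kg m²; centre at d = 0.401 m, so the parallel axis theorem gives I = 0.74989 + (4.28)(0.401)² = 1.4381 kg m².

1.44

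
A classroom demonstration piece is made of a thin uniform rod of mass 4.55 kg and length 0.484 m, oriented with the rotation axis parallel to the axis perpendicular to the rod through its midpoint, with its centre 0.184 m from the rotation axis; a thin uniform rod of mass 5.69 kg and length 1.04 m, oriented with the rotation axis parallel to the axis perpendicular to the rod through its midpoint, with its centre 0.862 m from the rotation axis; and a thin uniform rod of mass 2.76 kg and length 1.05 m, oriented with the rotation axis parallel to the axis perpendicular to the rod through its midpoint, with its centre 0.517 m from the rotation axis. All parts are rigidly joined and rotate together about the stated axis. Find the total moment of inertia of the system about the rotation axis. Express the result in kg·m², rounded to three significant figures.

5.97

Thin rod: I_cm = (1/12)ML² = (1/12)(4.55)(0.484)² = 0.088822 kg·m²; centre at d = 0.184 m, so I = I_cm + Md² gives I = 0.088822 + (4.55)(0.184)² = 0.24287 kg·m².
Thin rod: I_cm = (1/12)ML² = (1/12)(5.69)(1.04)² = 0.51286 kg·m²; centre at d = 0.862 m, so I = I_cm + Md² gives I = 0.51286 + (5.69)(0.862)² = 4.7408 kg·m².
Thin rod: I_cm = (1/12)ML² = (1/12)(2.76)(1.05)² = 0.25357 kg·m²; centre at d = 0.517 m, so I = I_cm + Md² gives I = 0.25357 + (2.76)(0.517)² = 0.99129 kg·m².
Total I = 0.24287 + 4.7408 + 0.99129 = 5.9749 kg·m².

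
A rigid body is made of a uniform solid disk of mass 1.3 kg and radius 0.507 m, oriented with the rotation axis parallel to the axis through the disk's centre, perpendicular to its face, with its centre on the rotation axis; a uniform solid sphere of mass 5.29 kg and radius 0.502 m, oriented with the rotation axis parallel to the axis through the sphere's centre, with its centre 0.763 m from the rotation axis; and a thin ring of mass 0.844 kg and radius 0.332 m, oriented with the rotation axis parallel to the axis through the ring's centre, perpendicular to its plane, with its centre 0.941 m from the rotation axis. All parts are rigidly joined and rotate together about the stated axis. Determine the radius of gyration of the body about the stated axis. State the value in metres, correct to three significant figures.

Solid disk: I_cm = (1/2)MR² = (1/2)(1.3)(0.507)² = 0.16708 kg m²; axis through the centre, so I = 0.16708 kg m².
Solid sphere: I_cm = (2/5)MR² = (2/5)(5.29)(0.502)² = 0.53324 kg m²; centre at d = 0.763 m, so the parallel axis theorem gives I = 0.53324 + (5.29)(0.763)² = 3.6129 kg m².
Thin ring: I_cm = MR² = (0.844)(0.332)² = 0.093029 kg m²; centre at d = 0.941 m, so the parallel axis theorem gives I = 0.093029 + (0.844)(0.941)² = 0.84038 kg m².
Total I = 4.6204 kg m²; total mass M = 7.434 kg.
k = √(I/M) = √(4.6204/7.434) = 0.78836 m.

0.788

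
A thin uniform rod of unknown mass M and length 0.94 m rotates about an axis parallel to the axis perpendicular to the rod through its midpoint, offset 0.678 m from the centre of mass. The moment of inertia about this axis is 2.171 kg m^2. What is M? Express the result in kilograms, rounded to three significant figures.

I = I_cm + Md² = (1/12)ML² + Md² = M·[0.0833333·(0.94)² + (0.678)²] = M·0.53332.
So M = 2.171 / 0.53332 = 4.0707 kg.

4.07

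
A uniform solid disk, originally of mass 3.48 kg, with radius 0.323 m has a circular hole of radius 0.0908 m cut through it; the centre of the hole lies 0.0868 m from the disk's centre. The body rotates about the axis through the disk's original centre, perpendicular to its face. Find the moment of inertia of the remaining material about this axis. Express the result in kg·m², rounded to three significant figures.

0.178

Unpierced body about its centre: I₀ = (1/2)MR² = (1/2)(3.48)(0.323)² = 0.18153 kg·m².
The removed disk has mass m = M·(r/R)² = (3.48)(0.0908/0.323)² = 0.27501 kg (same uniform areal density).
Its moment of inertia about the rotation axis (parallel-axis theorem): I_hole = (1/2)mr² + md² = (1/2)(0.27501)(0.0908)² + (0.27501)(0.0868)² = 0.0032057 kg·m².
Treating the hole as negative mass, I = I₀ − I_hole = 0.18153 − 0.0032057 = 0.17833 kg·m².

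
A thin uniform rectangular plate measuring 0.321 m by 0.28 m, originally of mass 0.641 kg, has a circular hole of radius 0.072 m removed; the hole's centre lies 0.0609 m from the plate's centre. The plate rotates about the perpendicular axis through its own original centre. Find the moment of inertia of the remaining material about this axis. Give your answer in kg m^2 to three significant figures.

0.00896

Unpierced body about its centre: I₀ = (1/12)M(a²+b²) = (1/12)(0.641)[(0.321)² + (0.28)²] = 0.009692 kg m^2.
The removed disk has mass m = M·πr²/(ab) = (0.641)·π(0.072)²/(0.321·0.28) = 0.11615 kg (same uniform areal density).
Its moment of inertia about the rotation axis (parallel-axis theorem): I_hole = (1/2)mr² + md² = (1/2)(0.11615)(0.072)² + (0.11615)(0.0609)² = 0.00073182 kg m^2.
Treating the hole as negative mass, I = I₀ − I_hole = 0.009692 − 0.00073182 = 0.0089602 kg m^2.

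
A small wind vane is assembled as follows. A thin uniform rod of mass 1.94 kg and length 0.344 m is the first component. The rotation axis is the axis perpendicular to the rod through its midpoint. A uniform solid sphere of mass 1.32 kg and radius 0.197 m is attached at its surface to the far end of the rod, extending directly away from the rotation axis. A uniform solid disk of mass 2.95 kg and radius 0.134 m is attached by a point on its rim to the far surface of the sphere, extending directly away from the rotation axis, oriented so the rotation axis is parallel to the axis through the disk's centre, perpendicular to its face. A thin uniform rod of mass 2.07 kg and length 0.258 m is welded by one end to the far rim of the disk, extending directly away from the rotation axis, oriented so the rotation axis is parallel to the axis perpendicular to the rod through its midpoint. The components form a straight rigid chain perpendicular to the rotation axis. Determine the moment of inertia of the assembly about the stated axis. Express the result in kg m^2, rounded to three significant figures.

3.62

Thin rod: I_cm = (1/12)ML² = (1/12)(1.94)(0.344)² = 0.019131 kg m^2; axis through the centre, so I = 0.019131 kg m^2.
Solid sphere: I_cm = (2/5)MR² = (2/5)(1.32)(0.197)² = 0.020491 kg m^2; centre at d = 0.172 + 0.197 = 0.369 m, so the parallel axis theorem gives I = 0.020491 + (1.32)(0.369)² = 0.20022 kg m^2.
Solid disk: I_cm = (1/2)MR² = (1/2)(2.95)(0.134)² = 0.026485 kg m^2; centre at d = 0.172 + 0.197 + 0.197 + 0.134 = 0.7 m, so the parallel axis theorem gives I = 0.026485 + (2.95)(0.7)² = 1.472 kg m^2.
Thin rod: I_cm = (1/12)ML² = (1/12)(2.07)(0.258)² = 0.011482 kg m^2; centre at d = 0.172 + 0.197 + 0.197 + 0.134 + 0.134 + 0.129 = 0.963 m, so the parallel axis theorem gives I = 0.011482 + (2.07)(0.963)² = 1.9311 kg m^2.
Total I = 0.019131 + 0.20022 + 1.472 + 1.9311 = 3.6225 kg m^2.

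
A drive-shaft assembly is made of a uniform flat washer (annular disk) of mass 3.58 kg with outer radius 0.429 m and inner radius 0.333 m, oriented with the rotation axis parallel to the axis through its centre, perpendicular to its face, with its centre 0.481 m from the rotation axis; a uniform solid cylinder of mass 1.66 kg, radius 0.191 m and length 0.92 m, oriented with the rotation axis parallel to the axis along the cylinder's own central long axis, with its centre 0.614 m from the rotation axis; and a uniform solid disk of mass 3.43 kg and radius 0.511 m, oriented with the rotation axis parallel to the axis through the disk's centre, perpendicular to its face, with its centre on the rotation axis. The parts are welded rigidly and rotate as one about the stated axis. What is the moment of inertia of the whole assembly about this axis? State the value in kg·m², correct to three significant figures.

2.46

Annular disk: I_cm = (1/2)M(R²+r²) = (1/2)(3.58)[(0.429)² + (0.333)²] = 0.52792 kg·m²; centre at d = 0.481 m, so I = I_cm + Md² gives I = 0.52792 + (3.58)(0.481)² = 1.3562 kg·m².
Solid cylinder: I_cm = (1/2)MR² = (1/2)(1.66)(0.191)² = 0.030279 kg·m²; centre at d = 0.614 m, so I = I_cm + Md² gives I = 0.030279 + (1.66)(0.614)² = 0.65609 kg·m².
Solid disk: I_cm = (1/2)MR² = (1/2)(3.43)(0.511)² = 0.44782 kg·m²; axis through the centre, so I = 0.44782 kg·m².
Total I = 1.3562 + 0.65609 + 0.44782 = 2.4601 kg·m².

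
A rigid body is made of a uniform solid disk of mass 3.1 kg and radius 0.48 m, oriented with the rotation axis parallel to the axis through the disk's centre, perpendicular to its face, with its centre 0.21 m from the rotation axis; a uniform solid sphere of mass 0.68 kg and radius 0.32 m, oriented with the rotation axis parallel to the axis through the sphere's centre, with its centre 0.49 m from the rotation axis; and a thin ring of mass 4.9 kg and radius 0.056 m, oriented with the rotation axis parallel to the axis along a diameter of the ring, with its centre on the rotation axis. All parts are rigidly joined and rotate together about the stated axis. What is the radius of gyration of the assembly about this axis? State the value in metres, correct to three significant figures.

0.282

Solid disk: I_cm = (1/2)MR² = (1/2)(3.1)(0.48)² = 0.35712 kg·m²; centre at d = 0.21 m, so I = I_cm + Md² gives I = 0.35712 + (3.1)(0.21)² = 0.49383 kg·m².
Solid sphere: I_cm = (2/5)MR² = (2/5)(0.68)(0.32)² = 0.027853 kg·m²; centre at d = 0.49 m, so I = I_cm + Md² gives I = 0.027853 + (0.68)(0.49)² = 0.19112 kg·m².
Thin ring: I_cm = (1/2)MR² = (1/2)(4.9)(0.056)² = 0.0076832 kg·m²; axis through the centre, so I = 0.0076832 kg·m².
Total I = 0.69263 kg·m²; total mass M = 8.68 kg.
k = √(I/M) = √(0.69263/8.68) = 0.28248 m.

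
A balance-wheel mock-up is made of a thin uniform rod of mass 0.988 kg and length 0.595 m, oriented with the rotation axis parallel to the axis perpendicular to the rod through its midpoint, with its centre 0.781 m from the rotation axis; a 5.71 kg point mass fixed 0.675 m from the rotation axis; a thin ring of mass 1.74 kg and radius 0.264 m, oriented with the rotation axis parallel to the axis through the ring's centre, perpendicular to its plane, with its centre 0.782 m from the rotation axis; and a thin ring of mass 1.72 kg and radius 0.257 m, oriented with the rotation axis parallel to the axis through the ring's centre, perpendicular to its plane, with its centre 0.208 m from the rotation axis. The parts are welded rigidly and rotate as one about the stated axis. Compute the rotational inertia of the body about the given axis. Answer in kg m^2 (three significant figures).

Thin rod: I_cm = (1/12)ML² = (1/12)(0.988)(0.595)² = 0.029148 kg m^2; centre at d = 0.781 m, so the parallel axis theorem gives I = 0.029148 + (0.988)(0.781)² = 0.63179 kg m^2.
Point mass: I_cm = 0; centre at d = 0.675 m, so the parallel axis theorem gives I = 0 + (5.71)(0.675)² = 2.6016 kg m^2.
Thin ring: I_cm = MR² = (1.74)(0.264)² = 0.12127 kg m^2; centre at d = 0.782 m, so the parallel axis theorem gives I = 0.12127 + (1.74)(0.782)² = 1.1853 kg m^2.
Thin ring: I_cm = MR² = (1.72)(0.257)² = 0.1136 kg m^2; centre at d = 0.208 m, so the parallel axis theorem gives I = 0.1136 + (1.72)(0.208)² = 0.18802 kg m^2.
Total I = 0.63179 + 2.6016 + 1.1853 + 0.18802 = 4.6067 kg m^2.

4.61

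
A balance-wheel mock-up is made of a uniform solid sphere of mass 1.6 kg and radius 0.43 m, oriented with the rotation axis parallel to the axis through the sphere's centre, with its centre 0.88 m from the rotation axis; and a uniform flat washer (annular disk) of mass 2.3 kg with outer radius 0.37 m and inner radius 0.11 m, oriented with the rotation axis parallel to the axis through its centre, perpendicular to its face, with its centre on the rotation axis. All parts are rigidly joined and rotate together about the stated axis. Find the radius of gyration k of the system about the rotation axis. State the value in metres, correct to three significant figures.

0.626

Solid sphere: I_cm = (2/5)MR² = (2/5)(1.6)(0.43)² = 0.11834 kg m²; centre at d = 0.88 m, so I = I_cm + Md² gives I = 0.11834 + (1.6)(0.88)² = 1.3574 kg m².
Annular disk: I_cm = (1/2)M(R²+r²) = (1/2)(2.3)[(0.37)² + (0.11)²] = 0.17135 kg m²; axis through the centre, so I = 0.17135 kg m².
Total I = 1.5287 kg m²; total mass M = 3.9 kg.
k = √(I/M) = √(1.5287/3.9) = 0.62608 m.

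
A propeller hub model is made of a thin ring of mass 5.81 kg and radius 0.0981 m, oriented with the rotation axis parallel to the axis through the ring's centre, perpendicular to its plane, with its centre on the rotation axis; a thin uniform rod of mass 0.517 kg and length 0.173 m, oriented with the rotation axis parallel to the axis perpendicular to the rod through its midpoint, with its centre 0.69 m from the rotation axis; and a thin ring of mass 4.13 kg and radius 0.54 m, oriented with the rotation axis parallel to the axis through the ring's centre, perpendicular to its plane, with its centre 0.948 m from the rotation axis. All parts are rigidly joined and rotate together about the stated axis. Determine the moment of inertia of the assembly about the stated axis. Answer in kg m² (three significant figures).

Thin ring: I_cm = MR² = (5.81)(0.0981)² = 0.055913 kg m²; axis through the centre, so I = 0.055913 kg m².
Thin rod: I_cm = (1/12)ML² = (1/12)(0.517)(0.173)² = 0.0012894 kg m²; centre at d = 0.69 m, so I = I_cm + Md² gives I = 0.0012894 + (0.517)(0.69)² = 0.24743 kg m².
Thin ring: I_cm = MR² = (4.13)(0.54)² = 1.2043 kg m²; centre at d = 0.948 m, so I = I_cm + Md² gives I = 1.2043 + (4.13)(0.948)² = 4.916 kg m².
Total I = 0.055913 + 0.24743 + 4.916 = 5.2193 kg m².

5.22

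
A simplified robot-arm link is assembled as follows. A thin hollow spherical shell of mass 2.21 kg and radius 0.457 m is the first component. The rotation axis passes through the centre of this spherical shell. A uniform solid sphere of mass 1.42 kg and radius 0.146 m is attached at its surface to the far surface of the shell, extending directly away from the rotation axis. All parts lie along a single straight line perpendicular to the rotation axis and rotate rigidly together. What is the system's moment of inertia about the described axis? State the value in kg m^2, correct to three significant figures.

0.836

Spherical shell: I_cm = (2/3)MR² = (2/3)(2.21)(0.457)² = 0.3077 kg m^2; axis through the centre, so I = 0.3077 kg m^2.
Solid sphere: I_cm = (2/5)MR² = (2/5)(1.42)(0.146)² = 0.012107 kg m^2; centre at d = 0.457 + 0.146 = 0.603 m, so I = I_cm + Md² gives I = 0.012107 + (1.42)(0.603)² = 0.52843 kg m^2.
Total I = 0.3077 + 0.52843 = 0.83614 kg m^2.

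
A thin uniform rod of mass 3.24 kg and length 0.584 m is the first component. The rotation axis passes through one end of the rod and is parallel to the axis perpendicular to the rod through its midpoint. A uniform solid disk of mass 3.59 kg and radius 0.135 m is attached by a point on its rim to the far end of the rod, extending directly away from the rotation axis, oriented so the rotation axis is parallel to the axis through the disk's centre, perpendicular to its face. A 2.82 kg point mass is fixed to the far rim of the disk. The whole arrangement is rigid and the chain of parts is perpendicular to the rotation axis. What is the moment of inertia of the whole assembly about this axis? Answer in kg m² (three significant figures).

Thin rod: I_cm = (1/12)ML² = (1/12)(3.24)(0.584)² = 0.092085 kg m²; centre at d = 0.292 m, so I = I_cm + Md² gives I = 0.092085 + (3.24)(0.292)² = 0.36834 kg m².
Solid disk: I_cm = (1/2)MR² = (1/2)(3.59)(0.135)² = 0.032714 kg m²; centre at d = 0.292 + 0.292 + 0.135 = 0.719 m, so I = I_cm + Md² gives I = 0.032714 + (3.59)(0.719)² = 1.8886 kg m².
Point mass: I_cm = 0; centre at d = 0.292 + 0.292 + 0.135 + 0.135 = 0.854 m, so I = I_cm + Md² gives I = 0 + (2.82)(0.854)² = 2.0567 kg m².
Total I = 0.36834 + 1.8886 + 2.0567 = 4.3136 kg m².

4.31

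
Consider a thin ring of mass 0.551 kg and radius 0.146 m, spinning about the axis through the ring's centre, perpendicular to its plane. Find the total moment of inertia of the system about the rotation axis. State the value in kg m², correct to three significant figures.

I_cm = MR² = (0.551)(0.146)² = 0.011745 kg m²; axis through the centre, so I = 0.011745 kg m².

0.0117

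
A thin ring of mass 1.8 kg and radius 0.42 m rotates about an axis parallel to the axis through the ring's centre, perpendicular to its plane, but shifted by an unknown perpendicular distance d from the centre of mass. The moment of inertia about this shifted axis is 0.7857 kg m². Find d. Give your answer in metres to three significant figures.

About the centre-of-mass axis, I_cm = MR² = (1.8)(0.42)² = 0.31752 kg m².
Parallel axis theorem: I = I_cm + Md², so Md² = 0.7857 − 0.31752 = 0.46818 kg m².
d = √(0.46818 / 1.8) = 0.51 m.

0.510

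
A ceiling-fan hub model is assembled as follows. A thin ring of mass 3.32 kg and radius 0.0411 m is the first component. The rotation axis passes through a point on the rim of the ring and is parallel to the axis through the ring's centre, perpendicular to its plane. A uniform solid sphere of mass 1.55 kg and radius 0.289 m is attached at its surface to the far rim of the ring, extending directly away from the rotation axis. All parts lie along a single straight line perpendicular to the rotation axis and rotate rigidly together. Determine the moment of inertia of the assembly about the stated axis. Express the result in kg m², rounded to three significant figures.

0.277

Thin ring: I_cm = MR² = (3.32)(0.0411)² = 0.0056082 kg m²; centre at d = 0.0411 m, so the parallel axis theorem gives I = 0.0056082 + (3.32)(0.0411)² = 0.011216 kg m².
Solid sphere: I_cm = (2/5)MR² = (2/5)(1.55)(0.289)² = 0.051783 kg m²; centre at d = 0.0411 + 0.0411 + 0.289 = 0.3712 m, so the parallel axis theorem gives I = 0.051783 + (1.55)(0.3712)² = 0.26536 kg m².
Total I = 0.011216 + 0.26536 = 0.27657 kg m².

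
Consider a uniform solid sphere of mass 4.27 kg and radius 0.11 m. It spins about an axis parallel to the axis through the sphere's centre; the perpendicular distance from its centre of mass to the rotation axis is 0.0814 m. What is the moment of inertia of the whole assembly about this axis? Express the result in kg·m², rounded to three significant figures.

0.0490

I_cm = (2/5)MR² = (2/5)(4.27)(0.11)² = 0.020667 kg·m²; centre at d = 0.0814 m, so the parallel axis theorem gives I = 0.020667 + (4.27)(0.0814)² = 0.04896 kg·m².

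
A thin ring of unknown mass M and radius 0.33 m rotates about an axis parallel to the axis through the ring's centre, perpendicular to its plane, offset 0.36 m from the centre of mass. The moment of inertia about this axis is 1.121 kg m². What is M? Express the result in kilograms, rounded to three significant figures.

I = I_cm + Md² = MR² + Md² = M·[1·(0.33)² + (0.36)²] = M·0.2385.
So M = 1.121 / 0.2385 = 4.7002 kg.

4.70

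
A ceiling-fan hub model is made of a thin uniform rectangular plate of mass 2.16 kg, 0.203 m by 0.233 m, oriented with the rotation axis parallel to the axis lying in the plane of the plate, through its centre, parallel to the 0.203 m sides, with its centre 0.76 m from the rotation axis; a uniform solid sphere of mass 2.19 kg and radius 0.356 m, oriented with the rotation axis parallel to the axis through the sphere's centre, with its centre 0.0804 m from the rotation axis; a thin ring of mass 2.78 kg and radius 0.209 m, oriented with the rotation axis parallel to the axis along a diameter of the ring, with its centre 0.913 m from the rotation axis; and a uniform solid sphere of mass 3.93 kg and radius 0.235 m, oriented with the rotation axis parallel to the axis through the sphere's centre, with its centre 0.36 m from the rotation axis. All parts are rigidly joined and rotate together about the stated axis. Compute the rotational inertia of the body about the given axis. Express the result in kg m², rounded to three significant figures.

Rectangular plate: I_cm = (1/12)Mb² = (1/12)(2.16)(0.233)² = 0.009772 kg m²; centre at d = 0.76 m, so I = I_cm + Md² gives I = 0.009772 + (2.16)(0.76)² = 1.2574 kg m².
Solid sphere: I_cm = (2/5)MR² = (2/5)(2.19)(0.356)² = 0.11102 kg m²; centre at d = 0.0804 m, so I = I_cm + Md² gives I = 0.11102 + (2.19)(0.0804)² = 0.12518 kg m².
Thin ring: I_cm = (1/2)MR² = (1/2)(2.78)(0.209)² = 0.060717 kg m²; centre at d = 0.913 m, so I = I_cm + Md² gives I = 0.060717 + (2.78)(0.913)² = 2.378 kg m².
Solid sphere: I_cm = (2/5)MR² = (2/5)(3.93)(0.235)² = 0.086814 kg m²; centre at d = 0.36 m, so I = I_cm + Md² gives I = 0.086814 + (3.93)(0.36)² = 0.59614 kg m².
Total I = 1.2574 + 0.12518 + 2.378 + 0.59614 = 4.3567 kg m².

4.36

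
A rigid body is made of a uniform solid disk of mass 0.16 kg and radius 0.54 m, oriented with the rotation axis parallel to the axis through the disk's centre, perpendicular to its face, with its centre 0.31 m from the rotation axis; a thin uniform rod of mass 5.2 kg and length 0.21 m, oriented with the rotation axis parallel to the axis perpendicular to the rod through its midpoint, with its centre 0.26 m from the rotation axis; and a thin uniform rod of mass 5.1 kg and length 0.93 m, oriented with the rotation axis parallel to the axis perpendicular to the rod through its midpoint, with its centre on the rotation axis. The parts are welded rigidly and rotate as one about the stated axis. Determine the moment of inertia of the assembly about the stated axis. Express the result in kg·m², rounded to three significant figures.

0.777

Solid disk: I_cm = (1/2)MR² = (1/2)(0.16)(0.54)² = 0.023328 kg·m²; centre at d = 0.31 m, so the parallel axis theorem gives I = 0.023328 + (0.16)(0.31)² = 0.038704 kg·m².
Thin rod: I_cm = (1/12)ML² = (1/12)(5.2)(0.21)² = 0.01911 kg·m²; centre at d = 0.26 m, so the parallel axis theorem gives I = 0.01911 + (5.2)(0.26)² = 0.37063 kg·m².
Thin rod: I_cm = (1/12)ML² = (1/12)(5.1)(0.93)² = 0.36758 kg·m²; axis through the centre, so I = 0.36758 kg·m².
Total I = 0.038704 + 0.37063 + 0.36758 = 0.77692 kg·m².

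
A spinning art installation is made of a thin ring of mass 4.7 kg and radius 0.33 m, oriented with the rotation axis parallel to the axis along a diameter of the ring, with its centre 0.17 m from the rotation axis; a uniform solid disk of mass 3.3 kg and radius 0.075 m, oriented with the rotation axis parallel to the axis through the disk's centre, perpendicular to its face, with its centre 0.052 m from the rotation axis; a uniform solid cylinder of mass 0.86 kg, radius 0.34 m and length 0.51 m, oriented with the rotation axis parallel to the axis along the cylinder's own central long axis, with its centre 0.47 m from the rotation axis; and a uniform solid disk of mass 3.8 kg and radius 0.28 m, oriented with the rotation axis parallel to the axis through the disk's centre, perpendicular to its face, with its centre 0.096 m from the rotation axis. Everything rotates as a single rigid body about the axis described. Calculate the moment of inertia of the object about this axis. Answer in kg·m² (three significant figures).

0.834

Thin ring: I_cm = (1/2)MR² = (1/2)(4.7)(0.33)² = 0.25592 kg·m²; centre at d = 0.17 m, so the parallel axis theorem gives I = 0.25592 + (4.7)(0.17)² = 0.39175 kg·m².
Solid disk: I_cm = (1/2)MR² = (1/2)(3.3)(0.075)² = 0.0092812 kg·m²; centre at d = 0.052 m, so the parallel axis theorem gives I = 0.0092812 + (3.3)(0.052)² = 0.018204 kg·m².
Solid cylinder: I_cm = (1/2)MR² = (1/2)(0.86)(0.34)² = 0.049708 kg·m²; centre at d = 0.47 m, so the parallel axis theorem gives I = 0.049708 + (0.86)(0.47)² = 0.23968 kg·m².
Solid disk: I_cm = (1/2)MR² = (1/2)(3.8)(0.28)² = 0.14896 kg·m²; centre at d = 0.096 m, so the parallel axis theorem gives I = 0.14896 + (3.8)(0.096)² = 0.18398 kg·m².
Total I = 0.39175 + 0.018204 + 0.23968 + 0.18398 = 0.83361 kg·m².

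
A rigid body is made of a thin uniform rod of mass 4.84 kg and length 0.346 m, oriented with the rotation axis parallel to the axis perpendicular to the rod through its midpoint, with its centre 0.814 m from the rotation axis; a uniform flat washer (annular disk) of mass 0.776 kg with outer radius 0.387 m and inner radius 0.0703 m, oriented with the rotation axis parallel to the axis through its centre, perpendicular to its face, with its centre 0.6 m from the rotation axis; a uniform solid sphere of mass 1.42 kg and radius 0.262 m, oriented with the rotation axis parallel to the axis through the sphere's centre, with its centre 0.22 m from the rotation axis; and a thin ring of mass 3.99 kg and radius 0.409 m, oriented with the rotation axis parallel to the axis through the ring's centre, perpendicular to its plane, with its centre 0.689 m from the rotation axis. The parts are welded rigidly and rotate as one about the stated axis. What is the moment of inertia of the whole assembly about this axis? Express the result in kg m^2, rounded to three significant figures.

Thin rod: I_cm = (1/12)ML² = (1/12)(4.84)(0.346)² = 0.048285 kg m^2; centre at d = 0.814 m, so I = I_cm + Md² gives I = 0.048285 + (4.84)(0.814)² = 3.2553 kg m^2.
Annular disk: I_cm = (1/2)M(R²+r²) = (1/2)(0.776)[(0.387)² + (0.0703)²] = 0.060028 kg m^2; centre at d = 0.6 m, so I = I_cm + Md² gives I = 0.060028 + (0.776)(0.6)² = 0.33939 kg m^2.
Solid sphere: I_cm = (2/5)MR² = (2/5)(1.42)(0.262)² = 0.03899 kg m^2; centre at d = 0.22 m, so I = I_cm + Md² gives I = 0.03899 + (1.42)(0.22)² = 0.10772 kg m^2.
Thin ring: I_cm = MR² = (3.99)(0.409)² = 0.66745 kg m^2; centre at d = 0.689 m, so I = I_cm + Md² gives I = 0.66745 + (3.99)(0.689)² = 2.5616 kg m^2.
Total I = 3.2553 + 0.33939 + 0.10772 + 2.5616 = 6.2639 kg m^2.

6.26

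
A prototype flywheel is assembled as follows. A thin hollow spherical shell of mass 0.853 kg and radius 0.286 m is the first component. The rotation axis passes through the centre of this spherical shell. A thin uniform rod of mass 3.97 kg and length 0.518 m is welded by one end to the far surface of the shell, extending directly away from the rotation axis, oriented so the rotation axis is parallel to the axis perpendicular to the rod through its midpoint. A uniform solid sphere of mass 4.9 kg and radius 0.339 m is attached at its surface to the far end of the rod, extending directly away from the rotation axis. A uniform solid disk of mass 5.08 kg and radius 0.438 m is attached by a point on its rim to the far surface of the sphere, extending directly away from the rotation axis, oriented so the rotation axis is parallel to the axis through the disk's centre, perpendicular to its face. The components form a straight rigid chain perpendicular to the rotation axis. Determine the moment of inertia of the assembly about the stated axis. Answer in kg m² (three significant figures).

Spherical shell: I_cm = (2/3)MR² = (2/3)(0.853)(0.286)² = 0.046515 kg m²; axis through the centre, so I = 0.046515 kg m².
Thin rod: I_cm = (1/12)ML² = (1/12)(3.97)(0.518)² = 0.088771 kg m²; centre at d = 0.286 + 0.259 = 0.545 m, so the parallel axis theorem gives I = 0.088771 + (3.97)(0.545)² = 1.268 kg m².
Solid sphere: I_cm = (2/5)MR² = (2/5)(4.9)(0.339)² = 0.22525 kg m²; centre at d = 0.286 + 0.259 + 0.259 + 0.339 = 1.143 m, so the parallel axis theorem gives I = 0.22525 + (4.9)(1.143)² = 6.6268 kg m².
Solid disk: I_cm = (1/2)MR² = (1/2)(5.08)(0.438)² = 0.48728 kg m²; centre at d = 0.286 + 0.259 + 0.259 + 0.339 + 0.339 + 0.438 = 1.92 m, so the parallel axis theorem gives I = 0.48728 + (5.08)(1.92)² = 19.214 kg m².
Total I = 0.046515 + 1.268 + 6.6268 + 19.214 = 27.156 kg m².

27.2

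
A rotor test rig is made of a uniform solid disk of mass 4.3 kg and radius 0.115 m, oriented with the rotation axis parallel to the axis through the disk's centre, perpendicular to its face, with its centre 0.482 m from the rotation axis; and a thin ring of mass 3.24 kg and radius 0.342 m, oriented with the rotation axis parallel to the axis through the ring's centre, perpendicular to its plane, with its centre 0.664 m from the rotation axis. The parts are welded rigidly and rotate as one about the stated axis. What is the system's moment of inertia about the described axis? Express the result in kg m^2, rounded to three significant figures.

Solid disk: I_cm = (1/2)MR² = (1/2)(4.3)(0.115)² = 0.028434 kg m^2; centre at d = 0.482 m, so the parallel axis theorem gives I = 0.028434 + (4.3)(0.482)² = 1.0274 kg m^2.
Thin ring: I_cm = MR² = (3.24)(0.342)² = 0.37896 kg m^2; centre at d = 0.664 m, so the parallel axis theorem gives I = 0.37896 + (3.24)(0.664)² = 1.8075 kg m^2.
Total I = 1.0274 + 1.8075 = 2.8349 kg m^2.

2.83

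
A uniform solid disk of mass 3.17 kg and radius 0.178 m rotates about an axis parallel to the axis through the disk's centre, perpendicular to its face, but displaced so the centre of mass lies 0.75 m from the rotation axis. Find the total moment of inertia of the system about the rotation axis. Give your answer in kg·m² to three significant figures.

1.83

I_cm = (1/2)MR² = (1/2)(3.17)(0.178)² = 0.050219 kg·m²; centre at d = 0.75 m, so I = I_cm + Md² gives I = 0.050219 + (3.17)(0.75)² = 1.8333 kg·m².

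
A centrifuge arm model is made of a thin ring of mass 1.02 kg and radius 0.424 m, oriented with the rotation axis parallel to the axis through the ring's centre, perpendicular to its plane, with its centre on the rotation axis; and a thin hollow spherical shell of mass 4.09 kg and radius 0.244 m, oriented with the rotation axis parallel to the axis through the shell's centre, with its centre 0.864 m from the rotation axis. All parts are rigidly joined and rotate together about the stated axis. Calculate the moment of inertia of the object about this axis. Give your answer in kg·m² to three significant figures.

Thin ring: I_cm = MR² = (1.02)(0.424)² = 0.18337 kg·m²; axis through the centre, so I = 0.18337 kg·m².
Spherical shell: I_cm = (2/3)MR² = (2/3)(4.09)(0.244)² = 0.16233 kg·m²; centre at d = 0.864 m, so I = I_cm + Md² gives I = 0.16233 + (4.09)(0.864)² = 3.2155 kg·m².
Total I = 0.18337 + 3.2155 = 3.3989 kg·m².

3.40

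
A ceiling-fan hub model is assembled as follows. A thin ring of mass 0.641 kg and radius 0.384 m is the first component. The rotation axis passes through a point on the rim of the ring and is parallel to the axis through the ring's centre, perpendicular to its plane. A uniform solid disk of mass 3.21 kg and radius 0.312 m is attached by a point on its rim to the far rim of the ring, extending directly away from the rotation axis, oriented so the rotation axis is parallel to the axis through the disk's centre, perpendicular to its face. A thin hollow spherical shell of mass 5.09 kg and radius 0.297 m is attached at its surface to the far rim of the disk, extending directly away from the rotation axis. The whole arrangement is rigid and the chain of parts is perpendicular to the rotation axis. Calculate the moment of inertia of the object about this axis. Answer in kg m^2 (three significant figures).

Thin ring: I_cm = MR² = (0.641)(0.384)² = 0.094519 kg m^2; centre at d = 0.384 m, so I = I_cm + Md² gives I = 0.094519 + (0.641)(0.384)² = 0.18904 kg m^2.
Solid disk: I_cm = (1/2)MR² = (1/2)(3.21)(0.312)² = 0.15624 kg m^2; centre at d = 0.384 + 0.384 + 0.312 = 1.08 m, so I = I_cm + Md² gives I = 0.15624 + (3.21)(1.08)² = 3.9004 kg m^2.
Spherical shell: I_cm = (2/3)MR² = (2/3)(5.09)(0.297)² = 0.29932 kg m^2; centre at d = 0.384 + 0.384 + 0.312 + 0.312 + 0.297 = 1.689 m, so I = I_cm + Md² gives I = 0.29932 + (5.09)(1.689)² = 14.82 kg m^2.
Total I = 0.18904 + 3.9004 + 14.82 = 18.909 kg m^2.

18.9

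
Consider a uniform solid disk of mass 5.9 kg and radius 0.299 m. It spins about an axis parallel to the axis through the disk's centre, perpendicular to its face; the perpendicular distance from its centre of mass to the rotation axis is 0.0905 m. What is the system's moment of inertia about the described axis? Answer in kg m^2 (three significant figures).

I_cm = (1/2)MR² = (1/2)(5.9)(0.299)² = 0.26373 kg m^2; centre at d = 0.0905 m, so I = I_cm + Md² gives I = 0.26373 + (5.9)(0.0905)² = 0.31206 kg m^2.

0.312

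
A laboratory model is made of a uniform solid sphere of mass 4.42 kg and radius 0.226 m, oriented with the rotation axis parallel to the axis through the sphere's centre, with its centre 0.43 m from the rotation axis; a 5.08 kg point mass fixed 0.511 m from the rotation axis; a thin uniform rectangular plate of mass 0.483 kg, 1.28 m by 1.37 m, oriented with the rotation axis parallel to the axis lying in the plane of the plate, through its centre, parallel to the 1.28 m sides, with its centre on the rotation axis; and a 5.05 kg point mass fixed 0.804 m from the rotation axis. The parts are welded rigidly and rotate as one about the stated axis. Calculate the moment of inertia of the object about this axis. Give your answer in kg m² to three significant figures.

5.57

Solid sphere: I_cm = (2/5)MR² = (2/5)(4.42)(0.226)² = 0.090302 kg m²; centre at d = 0.43 m, so I = I_cm + Md² gives I = 0.090302 + (4.42)(0.43)² = 0.90756 kg m².
Point mass: I_cm = 0; centre at d = 0.511 m, so I = I_cm + Md² gives I = 0 + (5.08)(0.511)² = 1.3265 kg m².
Rectangular plate: I_cm = (1/12)Mb² = (1/12)(0.483)(1.37)² = 0.075545 kg m²; axis through the centre, so I = 0.075545 kg m².
Point mass: I_cm = 0; centre at d = 0.804 m, so I = I_cm + Md² gives I = 0 + (5.05)(0.804)² = 3.2644 kg m².
Total I = 0.90756 + 1.3265 + 0.075545 + 3.2644 = 5.574 kg m².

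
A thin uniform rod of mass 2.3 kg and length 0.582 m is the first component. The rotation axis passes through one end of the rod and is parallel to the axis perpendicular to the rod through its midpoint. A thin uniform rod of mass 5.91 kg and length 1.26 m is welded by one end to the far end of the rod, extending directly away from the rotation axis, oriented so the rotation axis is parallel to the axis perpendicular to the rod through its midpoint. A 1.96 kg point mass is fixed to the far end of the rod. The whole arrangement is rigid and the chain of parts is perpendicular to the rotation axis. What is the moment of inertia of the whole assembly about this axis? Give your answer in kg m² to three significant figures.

Thin rod: I_cm = (1/12)ML² = (1/12)(2.3)(0.582)² = 0.064922 kg m²; centre at d = 0.291 m, so the parallel axis theorem gives I = 0.064922 + (2.3)(0.291)² = 0.25969 kg m².
Thin rod: I_cm = (1/12)ML² = (1/12)(5.91)(1.26)² = 0.78189 kg m²; centre at d = 0.291 + 0.291 + 0.63 = 1.212 m, so the parallel axis theorem gives I = 0.78189 + (5.91)(1.212)² = 9.4634 kg m².
Point mass: I_cm = 0; centre at d = 0.291 + 0.291 + 0.63 + 0.63 = 1.842 m, so the parallel axis theorem gives I = 0 + (1.96)(1.842)² = 6.6502 kg m².
Total I = 0.25969 + 9.4634 + 6.6502 = 16.373 kg m².

16.4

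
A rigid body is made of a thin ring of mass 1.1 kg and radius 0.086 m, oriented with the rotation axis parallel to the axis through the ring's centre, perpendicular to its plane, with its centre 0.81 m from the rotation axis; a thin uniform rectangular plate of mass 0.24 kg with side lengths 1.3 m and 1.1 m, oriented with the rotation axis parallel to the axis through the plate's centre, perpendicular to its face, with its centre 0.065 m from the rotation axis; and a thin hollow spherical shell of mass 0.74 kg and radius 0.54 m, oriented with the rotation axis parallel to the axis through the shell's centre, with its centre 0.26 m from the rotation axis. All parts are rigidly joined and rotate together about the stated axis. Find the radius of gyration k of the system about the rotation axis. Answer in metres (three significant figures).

Thin ring: I_cm = MR² = (1.1)(0.086)² = 0.0081356 kg m^2; centre at d = 0.81 m, so the parallel axis theorem gives I = 0.0081356 + (1.1)(0.81)² = 0.72985 kg m^2.
Rectangular plate: I_cm = (1/12)M(a²+b²) = (1/12)(0.24)[(1.3)² + (1.1)²] = 0.058 kg m^2; centre at d = 0.065 m, so the parallel axis theorem gives I = 0.058 + (0.24)(0.065)² = 0.059014 kg m^2.
Spherical shell: I_cm = (2/3)MR² = (2/3)(0.74)(0.54)² = 0.14386 kg m^2; centre at d = 0.26 m, so the parallel axis theorem gives I = 0.14386 + (0.74)(0.26)² = 0.19388 kg m^2.
Total I = 0.98274 kg m^2; total mass M = 2.08 kg.
k = √(I/M) = √(0.98274/2.08) = 0.68737 m.

0.687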